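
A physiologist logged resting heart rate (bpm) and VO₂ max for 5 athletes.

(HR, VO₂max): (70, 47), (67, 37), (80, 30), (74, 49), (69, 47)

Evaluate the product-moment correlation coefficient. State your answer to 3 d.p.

-0.487

n = 5, Σx = 360, Σy = 210, Σx² = 26026, Σy² = 9088, Σxy = 15038
nΣxy − ΣxΣy = 75190 − 75600 = -410
nΣx² − (Σx)² = 130130 − 129600 = 530; nΣy² − (Σy)² = 45440 − 44100 = 1340
r = -410 / √(530 × 1340) = -410 / 842.7336 ≈ -0.487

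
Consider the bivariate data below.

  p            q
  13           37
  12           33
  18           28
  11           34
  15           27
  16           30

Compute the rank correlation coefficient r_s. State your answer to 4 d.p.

Rank p: 3, 2, 6, 1, 4, 5
Rank q: 6, 4, 2, 5, 1, 3
d = rank(p) − rank(q): -3, -2, 4, -4, 3, 2; Σd² = 58
ρ = 1 − 6Σd² / [n(n²−1)] = 1 − 6×58 / (6×35) = 1 − 348/210 ≈ -0.6571

-0.6571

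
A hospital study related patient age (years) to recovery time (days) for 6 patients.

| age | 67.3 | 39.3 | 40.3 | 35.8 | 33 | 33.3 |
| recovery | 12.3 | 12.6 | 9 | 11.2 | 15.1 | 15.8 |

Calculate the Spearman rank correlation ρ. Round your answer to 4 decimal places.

Rank age: 6, 4, 5, 3, 1, 2
Rank recovery: 3, 4, 1, 2, 5, 6
d = rank(age) − rank(recovery): 3, 0, 4, 1, -4, -4; Σd² = 58
ρ = 1 − 6Σd² / [n(n²−1)] = 1 − 6×58 / (6×35) = 1 − 348/210 ≈ -0.6571

-0.6571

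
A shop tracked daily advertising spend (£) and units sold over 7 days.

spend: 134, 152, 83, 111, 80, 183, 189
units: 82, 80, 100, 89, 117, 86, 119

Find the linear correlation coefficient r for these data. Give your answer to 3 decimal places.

n = 7, Σx = 932, Σy = 673, Σx² = 135880, Σy² = 66291, Σxy = 88916
nΣxy − ΣxΣy = 622412 − 627236 = -4824
nΣx² − (Σx)² = 951160 − 868624 = 82536; nΣy² − (Σy)² = 464037 − 452929 = 11108
r = -4824 / √(82536 × 11108) = -4824 / 30278.8687 ≈ -0.159

-0.159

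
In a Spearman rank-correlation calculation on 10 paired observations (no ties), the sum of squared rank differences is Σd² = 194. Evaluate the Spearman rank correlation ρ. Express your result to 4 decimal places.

ρ = 1 − 6Σd² / [n(n²−1)] = 1 − 6×194 / (10×99)
  = 1 − 1164/990 = 1 − 1.17576 ≈ -0.1758

-0.1758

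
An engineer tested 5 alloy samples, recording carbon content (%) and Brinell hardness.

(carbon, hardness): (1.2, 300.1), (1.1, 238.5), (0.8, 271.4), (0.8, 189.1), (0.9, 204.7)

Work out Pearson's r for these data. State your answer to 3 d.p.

n = 5, Σx = 4.8, Σy = 1203.8, Σx² = 4.74, Σy² = 298261.12, Σxy = 1175.1
nΣxy − ΣxΣy = 5875.5 − 5778.24 = 97.26
nΣx² − (Σx)² = 23.7 − 23.04 = 0.66; nΣy² − (Σy)² = 1491305.6 − 1449134.44 = 42171.16
r = 97.26 / √(0.66 × 42171.16) = 97.26 / 166.8321 ≈ 0.583

0.583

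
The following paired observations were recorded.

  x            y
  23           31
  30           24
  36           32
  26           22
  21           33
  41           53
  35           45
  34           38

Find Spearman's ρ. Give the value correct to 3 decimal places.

Rank x: 2, 4, 7, 3, 1, 8, 6, 5
Rank y: 3, 2, 4, 1, 5, 8, 7, 6
d = rank(x) − rank(y): -1, 2, 3, 2, -4, 0, -1, -1; Σd² = 36
ρ = 1 − 6Σd² / [n(n²−1)] = 1 − 6×36 / (8×63) = 1 − 216/504 ≈ 0.571

0.571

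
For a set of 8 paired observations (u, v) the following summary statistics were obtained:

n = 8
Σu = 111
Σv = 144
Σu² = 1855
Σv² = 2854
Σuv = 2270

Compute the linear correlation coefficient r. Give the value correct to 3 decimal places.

0.947

r = (nΣuv − ΣuΣv) / √[(nΣu² − (Σu)²)(nΣv² − (Σv)²)]
Numerator: 8×2270 − 111×144 = 2176
Denominator: √[(14840 − 12321)(22832 − 20736)] = √[2519 × 2096] = 2297.7868
r = 2176 / 2297.7868 ≈ 0.947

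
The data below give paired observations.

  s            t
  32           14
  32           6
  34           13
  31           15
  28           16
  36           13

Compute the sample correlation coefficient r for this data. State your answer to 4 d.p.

n = 6, Σs = 193, Σt = 77, Σs² = 6245, Σt² = 1051, Σst = 2463
nΣst − ΣsΣt = 14778 − 14861 = -83
nΣs² − (Σs)² = 37470 − 37249 = 221; nΣt² − (Σt)² = 6306 − 5929 = 377
r = -83 / √(221 × 377) = -83 / 288.6468 ≈ -0.2875

-0.2875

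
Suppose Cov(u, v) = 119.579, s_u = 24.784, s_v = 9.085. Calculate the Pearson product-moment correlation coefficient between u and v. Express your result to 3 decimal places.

r = Cov(u,v) / (s_u · s_v) = 119.579 / (24.784 × 9.085)
  = 119.579 / 225.1626 ≈ 0.531

0.531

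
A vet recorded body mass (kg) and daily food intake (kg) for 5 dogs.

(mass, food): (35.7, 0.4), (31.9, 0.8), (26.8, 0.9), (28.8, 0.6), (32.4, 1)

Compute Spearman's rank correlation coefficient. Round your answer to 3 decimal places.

Rank mass: 5, 3, 1, 2, 4
Rank food: 1, 3, 4, 2, 5
d = rank(mass) − rank(food): 4, 0, -3, 0, -1; Σd² = 26
ρ = 1 − 6Σd² / [n(n²−1)] = 1 − 6×26 / (5×24) = 1 − 156/120 ≈ -0.300

-0.300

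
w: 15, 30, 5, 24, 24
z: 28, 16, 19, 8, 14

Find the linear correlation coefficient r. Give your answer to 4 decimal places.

-0.4983

n = 5, Σw = 98, Σz = 85, Σw² = 2302, Σz² = 1661, Σwz = 1523
nΣwz − ΣwΣz = 7615 − 8330 = -715
nΣw² − (Σw)² = 11510 − 9604 = 1906; nΣz² − (Σz)² = 8305 − 7225 = 1080
r = -715 / √(1906 × 1080) = -715 / 1434.7404 ≈ -0.4983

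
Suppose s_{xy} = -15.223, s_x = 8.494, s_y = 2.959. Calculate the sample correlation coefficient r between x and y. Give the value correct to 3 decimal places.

-0.606

r = Cov(x,y) / (s_x · s_y) = -15.223 / (8.494 × 2.959)
  = -15.223 / 25.1337 ≈ -0.606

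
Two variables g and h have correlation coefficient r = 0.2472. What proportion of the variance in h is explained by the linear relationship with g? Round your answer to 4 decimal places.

r² = (0.2472)² = 0.0611

0.0611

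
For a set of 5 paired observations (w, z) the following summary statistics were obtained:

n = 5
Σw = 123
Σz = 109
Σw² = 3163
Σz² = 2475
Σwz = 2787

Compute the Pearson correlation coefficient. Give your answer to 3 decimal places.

0.907

r = (nΣwz − ΣwΣz) / √[(nΣw² − (Σw)²)(nΣz² − (Σz)²)]
Numerator: 5×2787 − 123×109 = 528
Denominator: √[(15815 − 15129)(12375 − 11881)] = √[686 × 494] = 582.1374
r = 528 / 582.1374 ≈ 0.907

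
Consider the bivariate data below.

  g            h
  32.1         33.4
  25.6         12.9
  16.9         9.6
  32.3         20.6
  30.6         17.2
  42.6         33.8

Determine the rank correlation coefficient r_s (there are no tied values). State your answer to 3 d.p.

Rank g: 4, 2, 1, 5, 3, 6
Rank h: 5, 2, 1, 4, 3, 6
d = rank(g) − rank(h): -1, 0, 0, 1, 0, 0; Σd² = 2
ρ = 1 − 6Σd² / [n(n²−1)] = 1 − 6×2 / (6×35) = 1 − 12/210 ≈ 0.943

0.943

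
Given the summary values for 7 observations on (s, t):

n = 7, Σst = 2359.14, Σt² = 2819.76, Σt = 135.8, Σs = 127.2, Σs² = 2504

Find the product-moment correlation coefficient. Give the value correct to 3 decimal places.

r = (nΣst − ΣsΣt) / √[(nΣs² − (Σs)²)(nΣt² − (Σt)²)]
Numerator: 7×2359.14 − 127.2×135.8 = -759.78
Denominator: √[(17528 − 16179.84)(19738.32 − 18441.64)] = √[1348.16 × 1296.68] = 1322.1695
r = -759.78 / 1322.1695 ≈ -0.575

-0.575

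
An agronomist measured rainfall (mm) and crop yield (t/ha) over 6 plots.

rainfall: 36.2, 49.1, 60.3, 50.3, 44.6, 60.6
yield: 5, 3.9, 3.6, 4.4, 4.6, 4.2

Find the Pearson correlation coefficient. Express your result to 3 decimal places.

n = 6, Σx = 301.1, Σy = 25.7, Σx² = 15548.95, Σy² = 111.33, Σxy = 1270.57
nΣxy − ΣxΣy = 7623.42 − 7738.27 = -114.85
nΣx² − (Σx)² = 93293.7 − 90661.21 = 2632.49; nΣy² − (Σy)² = 667.98 − 660.49 = 7.49
r = -114.85 / √(2632.49 × 7.49) = -114.85 / 140.4185 ≈ -0.818

-0.818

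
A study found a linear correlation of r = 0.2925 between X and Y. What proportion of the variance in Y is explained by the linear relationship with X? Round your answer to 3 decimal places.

r² = (0.2925)² = 0.086

0.086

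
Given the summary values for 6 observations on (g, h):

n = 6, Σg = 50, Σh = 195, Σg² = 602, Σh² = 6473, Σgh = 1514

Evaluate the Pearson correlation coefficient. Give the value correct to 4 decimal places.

r = (nΣgh − ΣgΣh) / √[(nΣg² − (Σg)²)(nΣh² − (Σh)²)]
Numerator: 6×1514 − 50×195 = -666
Denominator: √[(3612 − 2500)(38838 − 38025)] = √[1112 × 813] = 950.8186
r = -666 / 950.8186 ≈ -0.7004

-0.7004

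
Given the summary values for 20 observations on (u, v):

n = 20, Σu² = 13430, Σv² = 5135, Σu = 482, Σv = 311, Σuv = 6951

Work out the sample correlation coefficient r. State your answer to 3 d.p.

-0.739

r = (nΣuv − ΣuΣv) / √[(nΣu² − (Σu)²)(nΣv² − (Σv)²)]
Numerator: 20×6951 − 482×311 = -10882
Denominator: √[(268600 − 232324)(102700 − 96721)] = √[36276 × 5979] = 14727.3285
r = -10882 / 14727.3285 ≈ -0.739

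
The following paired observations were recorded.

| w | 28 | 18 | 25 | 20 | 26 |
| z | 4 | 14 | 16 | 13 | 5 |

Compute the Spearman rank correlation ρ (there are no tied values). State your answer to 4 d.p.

Rank w: 5, 1, 3, 2, 4
Rank z: 1, 4, 5, 3, 2
d = rank(w) − rank(z): 4, -3, -2, -1, 2; Σd² = 34
ρ = 1 − 6Σd² / [n(n²−1)] = 1 − 6×34 / (5×24) = 1 − 204/120 ≈ -0.7000

-0.7000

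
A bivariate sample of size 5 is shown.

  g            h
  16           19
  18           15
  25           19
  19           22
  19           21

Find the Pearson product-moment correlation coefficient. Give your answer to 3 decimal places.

0.100

n = 5, Σg = 97, Σh = 96, Σg² = 1927, Σh² = 1872, Σgh = 1866
nΣgh − ΣgΣh = 9330 − 9312 = 18
nΣg² − (Σg)² = 9635 − 9409 = 226; nΣh² − (Σh)² = 9360 − 9216 = 144
r = 18 / √(226 × 144) = 18 / 180.3996 ≈ 0.100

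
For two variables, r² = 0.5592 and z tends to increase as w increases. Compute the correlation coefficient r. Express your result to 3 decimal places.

|r| = √0.5592 = 0.748
The association is positive, so r = 0.748.

0.748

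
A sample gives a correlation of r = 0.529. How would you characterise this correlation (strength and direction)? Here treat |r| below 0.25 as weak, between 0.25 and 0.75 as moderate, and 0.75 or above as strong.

moderate positive

r = 0.529 > 0 so the relationship is positive.
|r| = 0.529, which falls in the moderate range.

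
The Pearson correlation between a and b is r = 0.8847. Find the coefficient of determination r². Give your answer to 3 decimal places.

r² = (0.8847)² = 0.783

0.783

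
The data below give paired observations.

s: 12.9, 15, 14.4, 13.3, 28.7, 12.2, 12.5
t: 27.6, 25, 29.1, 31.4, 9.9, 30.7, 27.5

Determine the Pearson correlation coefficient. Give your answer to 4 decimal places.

n = 7, Σs = 109, Σt = 181.2, Σs² = 1904.44, Σt² = 5016.28, Σst = 2570.12
nΣst − ΣsΣt = 17990.84 − 19750.8 = -1759.96
nΣs² − (Σs)² = 13331.08 − 11881 = 1450.08; nΣt² − (Σt)² = 35113.96 − 32833.44 = 2280.52
r = -1759.96 / √(1450.08 × 2280.52) = -1759.96 / 1818.4984 ≈ -0.9678

-0.9678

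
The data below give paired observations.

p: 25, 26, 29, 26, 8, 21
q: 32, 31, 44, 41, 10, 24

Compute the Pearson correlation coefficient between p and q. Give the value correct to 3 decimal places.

0.940

n = 6, Σp = 135, Σq = 182, Σp² = 3323, Σq² = 6278, Σpq = 4532
nΣpq − ΣpΣq = 27192 − 24570 = 2622
nΣp² − (Σp)² = 19938 − 18225 = 1713; nΣq² − (Σq)² = 37668 − 33124 = 4544
r = 2622 / √(1713 × 4544) = 2622 / 2789.9591 ≈ 0.940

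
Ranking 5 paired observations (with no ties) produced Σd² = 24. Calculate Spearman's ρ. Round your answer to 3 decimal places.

-0.200

ρ = 1 − 6Σd² / [n(n²−1)] = 1 − 6×24 / (5×24)
  = 1 − 144/120 = 1 − 1.2000 ≈ -0.200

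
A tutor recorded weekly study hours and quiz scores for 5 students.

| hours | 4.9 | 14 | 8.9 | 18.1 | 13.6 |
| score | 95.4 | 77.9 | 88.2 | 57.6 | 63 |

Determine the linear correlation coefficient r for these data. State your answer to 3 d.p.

-0.929

n = 5, Σx = 59.5, Σy = 382.1, Σx² = 811.79, Σy² = 30235.57, Σxy = 4242.4
nΣxy − ΣxΣy = 21212 − 22734.95 = -1522.95
nΣx² − (Σx)² = 4058.95 − 3540.25 = 518.7; nΣy² − (Σy)² = 151177.85 − 146000.41 = 5177.44
r = -1522.95 / √(518.7 × 5177.44) = -1522.95 / 1638.7612 ≈ -0.929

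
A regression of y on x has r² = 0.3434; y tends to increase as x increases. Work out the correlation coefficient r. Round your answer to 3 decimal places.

0.586

|r| = √0.3434 = 0.586
The association is positive, so r = 0.586.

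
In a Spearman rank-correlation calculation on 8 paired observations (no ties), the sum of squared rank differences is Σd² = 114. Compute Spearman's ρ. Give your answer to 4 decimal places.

-0.3571

ρ = 1 − 6Σd² / [n(n²−1)] = 1 − 6×114 / (8×63)
  = 1 − 684/504 = 1 − 1.35714 ≈ -0.3571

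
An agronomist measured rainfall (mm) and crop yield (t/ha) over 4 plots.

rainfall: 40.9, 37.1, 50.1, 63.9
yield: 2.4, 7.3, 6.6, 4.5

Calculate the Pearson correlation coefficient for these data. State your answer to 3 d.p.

-0.141

n = 4, Σx = 192, Σy = 20.8, Σx² = 9642.44, Σy² = 122.86, Σxy = 987.2
nΣxy − ΣxΣy = 3948.8 − 3993.6 = -44.8
nΣx² − (Σx)² = 38569.76 − 36864 = 1705.76; nΣy² − (Σy)² = 491.44 − 432.64 = 58.8
r = -44.8 / √(1705.76 × 58.8) = -44.8 / 316.6997 ≈ -0.141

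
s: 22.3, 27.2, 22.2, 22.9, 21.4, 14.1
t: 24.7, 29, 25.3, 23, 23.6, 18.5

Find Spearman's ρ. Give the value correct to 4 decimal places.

Rank s: 4, 6, 3, 5, 2, 1
Rank t: 4, 6, 5, 2, 3, 1
d = rank(s) − rank(t): 0, 0, -2, 3, -1, 0; Σd² = 14
ρ = 1 − 6Σd² / [n(n²−1)] = 1 − 6×14 / (6×35) = 1 − 84/210 ≈ 0.6000

0.6000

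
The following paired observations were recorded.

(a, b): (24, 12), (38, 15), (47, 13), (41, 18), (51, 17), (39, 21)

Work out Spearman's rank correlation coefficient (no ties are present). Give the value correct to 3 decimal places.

Rank a: 1, 2, 5, 4, 6, 3
Rank b: 1, 3, 2, 5, 4, 6
d = rank(a) − rank(b): 0, -1, 3, -1, 2, -3; Σd² = 24
ρ = 1 − 6Σd² / [n(n²−1)] = 1 − 6×24 / (6×35) = 1 − 144/210 ≈ 0.314

0.314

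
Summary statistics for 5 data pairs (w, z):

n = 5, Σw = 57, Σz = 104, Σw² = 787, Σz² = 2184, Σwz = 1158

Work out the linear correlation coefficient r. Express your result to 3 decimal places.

r = (nΣwz − ΣwΣz) / √[(nΣw² − (Σw)²)(nΣz² − (Σz)²)]
Numerator: 5×1158 − 57×104 = -138
Denominator: √[(3935 − 3249)(10920 − 10816)] = √[686 × 104] = 267.1030
r = -138 / 267.1030 ≈ -0.517

-0.517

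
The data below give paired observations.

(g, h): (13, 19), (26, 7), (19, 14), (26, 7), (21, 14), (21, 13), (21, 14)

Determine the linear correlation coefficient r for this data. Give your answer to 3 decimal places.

-0.967

n = 7, Σg = 147, Σh = 88, Σg² = 3205, Σh² = 1216, Σgh = 1738
nΣgh − ΣgΣh = 12166 − 12936 = -770
nΣg² − (Σg)² = 22435 − 21609 = 826; nΣh² − (Σh)² = 8512 − 7744 = 768
r = -770 / √(826 × 768) = -770 / 796.4722 ≈ -0.967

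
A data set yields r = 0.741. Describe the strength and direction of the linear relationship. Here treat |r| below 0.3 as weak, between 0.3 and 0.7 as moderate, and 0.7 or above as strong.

strong positive

r = 0.741 > 0 so the relationship is positive.
|r| = 0.741, which falls in the strong range.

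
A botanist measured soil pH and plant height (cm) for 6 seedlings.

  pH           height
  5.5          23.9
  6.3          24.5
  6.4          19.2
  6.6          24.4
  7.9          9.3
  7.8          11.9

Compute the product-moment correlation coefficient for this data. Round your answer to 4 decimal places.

n = 6, Σx = 40.5, Σy = 113.2, Σx² = 277.71, Σy² = 2363.56, Σxy = 736.01
nΣxy − ΣxΣy = 4416.06 − 4584.6 = -168.54
nΣx² − (Σx)² = 1666.26 − 1640.25 = 26.01; nΣy² − (Σy)² = 14181.36 − 12814.24 = 1367.12
r = -168.54 / √(26.01 × 1367.12) = -168.54 / 188.5704 ≈ -0.8938

-0.8938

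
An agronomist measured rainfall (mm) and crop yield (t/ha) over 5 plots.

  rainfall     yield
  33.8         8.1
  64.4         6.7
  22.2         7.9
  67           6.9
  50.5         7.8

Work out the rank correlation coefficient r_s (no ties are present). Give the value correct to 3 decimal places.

Rank rainfall: 2, 4, 1, 5, 3
Rank yield: 5, 1, 4, 2, 3
d = rank(rainfall) − rank(yield): -3, 3, -3, 3, 0; Σd² = 36
ρ = 1 − 6Σd² / [n(n²−1)] = 1 − 6×36 / (5×24) = 1 − 216/120 ≈ -0.800

-0.800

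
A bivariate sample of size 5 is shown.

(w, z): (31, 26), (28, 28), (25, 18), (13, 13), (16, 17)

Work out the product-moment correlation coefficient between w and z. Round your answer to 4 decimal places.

0.8916

n = 5, Σw = 113, Σz = 102, Σw² = 2795, Σz² = 2242, Σwz = 2481
nΣwz − ΣwΣz = 12405 − 11526 = 879
nΣw² − (Σw)² = 13975 − 12769 = 1206; nΣz² − (Σz)² = 11210 − 10404 = 806
r = 879 / √(1206 × 806) = 879 / 985.9189 ≈ 0.8916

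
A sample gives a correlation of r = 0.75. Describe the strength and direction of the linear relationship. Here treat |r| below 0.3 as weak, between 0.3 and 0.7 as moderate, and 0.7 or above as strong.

strong positive

r = 0.75 > 0 so the relationship is positive.
|r| = 0.75, which falls in the strong range.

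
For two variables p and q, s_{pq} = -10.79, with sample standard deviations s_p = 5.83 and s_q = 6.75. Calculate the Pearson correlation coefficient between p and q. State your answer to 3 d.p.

-0.274

r = Cov(p,q) / (s_p · s_q) = -10.79 / (5.83 × 6.75)
  = -10.79 / 39.3525 ≈ -0.274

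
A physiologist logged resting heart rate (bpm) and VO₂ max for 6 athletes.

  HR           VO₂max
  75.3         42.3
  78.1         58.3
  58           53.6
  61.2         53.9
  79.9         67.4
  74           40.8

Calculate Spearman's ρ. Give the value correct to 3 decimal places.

0.543

Rank HR: 4, 5, 1, 2, 6, 3
Rank VO₂max: 2, 5, 3, 4, 6, 1
d = rank(HR) − rank(VO₂max): 2, 0, -2, -2, 0, 2; Σd² = 16
ρ = 1 − 6Σd² / [n(n²−1)] = 1 − 6×16 / (6×35) = 1 − 96/210 ≈ 0.543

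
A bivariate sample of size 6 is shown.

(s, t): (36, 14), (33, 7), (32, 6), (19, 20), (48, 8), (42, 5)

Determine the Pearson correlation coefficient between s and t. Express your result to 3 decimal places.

n = 6, Σs = 210, Σt = 60, Σs² = 7838, Σt² = 770, Σst = 1901
nΣst − ΣsΣt = 11406 − 12600 = -1194
nΣs² − (Σs)² = 47028 − 44100 = 2928; nΣt² − (Σt)² = 4620 − 3600 = 1020
r = -1194 / √(2928 × 1020) = -1194 / 1728.1667 ≈ -0.691

-0.691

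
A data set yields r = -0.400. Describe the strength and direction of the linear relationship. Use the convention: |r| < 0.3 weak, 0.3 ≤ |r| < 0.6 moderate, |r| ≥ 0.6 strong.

r = -0.400 < 0 so the relationship is negative.
|r| = 0.400, which falls in the moderate range.

moderate negative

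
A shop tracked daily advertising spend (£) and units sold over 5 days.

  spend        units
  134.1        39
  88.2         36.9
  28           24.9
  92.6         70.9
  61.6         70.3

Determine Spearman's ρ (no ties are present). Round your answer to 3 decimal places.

Rank spend: 5, 3, 1, 4, 2
Rank units: 3, 2, 1, 5, 4
d = rank(spend) − rank(units): 2, 1, 0, -1, -2; Σd² = 10
ρ = 1 − 6Σd² / [n(n²−1)] = 1 − 6×10 / (5×24) = 1 − 60/120 ≈ 0.500

0.500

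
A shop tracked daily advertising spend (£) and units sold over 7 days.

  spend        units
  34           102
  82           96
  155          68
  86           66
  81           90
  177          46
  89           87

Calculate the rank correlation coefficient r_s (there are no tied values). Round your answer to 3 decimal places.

-0.857

Rank spend: 1, 3, 6, 4, 2, 7, 5
Rank units: 7, 6, 3, 2, 5, 1, 4
d = rank(spend) − rank(units): -6, -3, 3, 2, -3, 6, 1; Σd² = 104
ρ = 1 − 6Σd² / [n(n²−1)] = 1 − 6×104 / (7×48) = 1 − 624/336 ≈ -0.857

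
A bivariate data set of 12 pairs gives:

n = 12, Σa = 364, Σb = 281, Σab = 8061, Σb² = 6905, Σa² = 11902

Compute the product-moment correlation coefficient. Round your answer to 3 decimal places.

-0.875

r = (nΣab − ΣaΣb) / √[(nΣa² − (Σa)²)(nΣb² − (Σb)²)]
Numerator: 12×8061 − 364×281 = -5552
Denominator: √[(142824 − 132496)(82860 − 78961)] = √[10328 × 3899] = 6345.7759
r = -5552 / 6345.7759 ≈ -0.875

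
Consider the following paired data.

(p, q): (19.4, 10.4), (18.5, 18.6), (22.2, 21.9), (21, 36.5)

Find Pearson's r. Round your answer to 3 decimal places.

n = 4, Σp = 81.1, Σq = 87.4, Σp² = 1652.45, Σq² = 2265.98, Σpq = 1798.54
nΣpq − ΣpΣq = 7194.16 − 7088.14 = 106.02
nΣp² − (Σp)² = 6609.8 − 6577.21 = 32.59; nΣq² − (Σq)² = 9063.92 − 7638.76 = 1425.16
r = 106.02 / √(32.59 × 1425.16) = 106.02 / 215.5133 ≈ 0.492

0.492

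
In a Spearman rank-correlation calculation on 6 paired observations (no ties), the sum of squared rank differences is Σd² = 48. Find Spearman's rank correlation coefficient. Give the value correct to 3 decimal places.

ρ = 1 − 6Σd² / [n(n²−1)] = 1 − 6×48 / (6×35)
  = 1 − 288/210 = 1 − 1.3714 ≈ -0.371

-0.371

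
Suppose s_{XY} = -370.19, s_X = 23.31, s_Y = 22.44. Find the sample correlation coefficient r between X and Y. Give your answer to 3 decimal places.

-0.708

r = Cov(X,Y) / (s_X · s_Y) = -370.19 / (23.31 × 22.44)
  = -370.19 / 523.0764 ≈ -0.708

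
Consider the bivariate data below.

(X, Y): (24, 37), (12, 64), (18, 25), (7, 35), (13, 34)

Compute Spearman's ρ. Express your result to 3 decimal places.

Rank X: 5, 2, 4, 1, 3
Rank Y: 4, 5, 1, 3, 2
d = rank(X) − rank(Y): 1, -3, 3, -2, 1; Σd² = 24
ρ = 1 − 6Σd² / [n(n²−1)] = 1 − 6×24 / (5×24) = 1 − 144/120 ≈ -0.200

-0.200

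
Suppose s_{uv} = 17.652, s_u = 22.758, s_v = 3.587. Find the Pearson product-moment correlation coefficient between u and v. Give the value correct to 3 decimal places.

r = Cov(u,v) / (s_u · s_v) = 17.652 / (22.758 × 3.587)
  = 17.652 / 81.6329 ≈ 0.216

0.216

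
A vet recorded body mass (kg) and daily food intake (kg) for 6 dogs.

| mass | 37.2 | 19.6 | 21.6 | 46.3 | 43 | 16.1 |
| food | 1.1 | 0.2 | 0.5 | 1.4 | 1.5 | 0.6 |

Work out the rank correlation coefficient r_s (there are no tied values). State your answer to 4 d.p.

0.7714

Rank mass: 4, 2, 3, 6, 5, 1
Rank food: 4, 1, 2, 5, 6, 3
d = rank(mass) − rank(food): 0, 1, 1, 1, -1, -2; Σd² = 8
ρ = 1 − 6Σd² / [n(n²−1)] = 1 − 6×8 / (6×35) = 1 − 48/210 ≈ 0.7714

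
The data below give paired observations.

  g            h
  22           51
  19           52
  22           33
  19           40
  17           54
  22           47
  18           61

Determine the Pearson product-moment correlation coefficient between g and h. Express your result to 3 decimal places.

-0.556

n = 7, Σg = 139, Σh = 338, Σg² = 2787, Σh² = 16840, Σgh = 6646
nΣgh − ΣgΣh = 46522 − 46982 = -460
nΣg² − (Σg)² = 19509 − 19321 = 188; nΣh² − (Σh)² = 117880 − 114244 = 3636
r = -460 / √(188 × 3636) = -460 / 826.7817 ≈ -0.556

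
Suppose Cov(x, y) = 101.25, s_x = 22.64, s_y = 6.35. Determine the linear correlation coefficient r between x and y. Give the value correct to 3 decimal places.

0.704

r = Cov(x,y) / (s_x · s_y) = 101.25 / (22.64 × 6.35)
  = 101.25 / 143.7640 ≈ 0.704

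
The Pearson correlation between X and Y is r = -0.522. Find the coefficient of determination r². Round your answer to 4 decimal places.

r² = (-0.522)² = 0.2725

0.2725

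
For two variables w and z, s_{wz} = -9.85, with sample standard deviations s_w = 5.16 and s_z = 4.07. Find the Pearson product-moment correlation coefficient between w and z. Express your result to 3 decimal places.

-0.469

r = Cov(w,z) / (s_w · s_z) = -9.85 / (5.16 × 4.07)
  = -9.85 / 21.0012 ≈ -0.469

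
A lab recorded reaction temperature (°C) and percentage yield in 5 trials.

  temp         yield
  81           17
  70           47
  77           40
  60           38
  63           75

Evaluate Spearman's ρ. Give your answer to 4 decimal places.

-0.4000

Rank temp: 5, 3, 4, 1, 2
Rank yield: 1, 4, 3, 2, 5
d = rank(temp) − rank(yield): 4, -1, 1, -1, -3; Σd² = 28
ρ = 1 − 6Σd² / [n(n²−1)] = 1 − 6×28 / (5×24) = 1 − 168/120 ≈ -0.4000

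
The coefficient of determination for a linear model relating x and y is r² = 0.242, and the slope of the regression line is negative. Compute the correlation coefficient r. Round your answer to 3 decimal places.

-0.492

|r| = √0.242 = 0.492
The association is negative, so r = −0.492.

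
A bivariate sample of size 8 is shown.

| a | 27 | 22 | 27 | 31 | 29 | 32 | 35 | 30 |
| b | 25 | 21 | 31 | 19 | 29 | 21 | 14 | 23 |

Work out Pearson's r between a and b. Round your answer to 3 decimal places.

-0.494

n = 8, Σa = 233, Σb = 183, Σa² = 6893, Σb² = 4395, Σab = 5256
nΣab − ΣaΣb = 42048 − 42639 = -591
nΣa² − (Σa)² = 55144 − 54289 = 855; nΣb² − (Σb)² = 35160 − 33489 = 1671
r = -591 / √(855 × 1671) = -591 / 1195.2845 ≈ -0.494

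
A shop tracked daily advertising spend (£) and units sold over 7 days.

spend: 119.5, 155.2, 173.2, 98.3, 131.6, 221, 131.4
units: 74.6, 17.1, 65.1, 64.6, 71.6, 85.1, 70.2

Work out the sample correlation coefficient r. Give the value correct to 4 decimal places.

n = 7, Σx = 1030.2, Σy = 448.3, Σx² = 161453.94, Σy² = 31565.35, Σxy = 66648.06
nΣxy − ΣxΣy = 466536.42 − 461838.66 = 4697.76
nΣx² − (Σx)² = 1130177.58 − 1061312.04 = 68865.54; nΣy² − (Σy)² = 220957.45 − 200972.89 = 19984.56
r = 4697.76 / √(68865.54 × 19984.56) = 4697.76 / 37097.8101 ≈ 0.1266

0.1266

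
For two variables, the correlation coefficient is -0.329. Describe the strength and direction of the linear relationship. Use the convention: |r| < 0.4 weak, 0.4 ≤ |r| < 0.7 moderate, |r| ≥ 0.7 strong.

r = -0.329 < 0 so the relationship is negative.
|r| = 0.329, which falls in the weak range.

weak negative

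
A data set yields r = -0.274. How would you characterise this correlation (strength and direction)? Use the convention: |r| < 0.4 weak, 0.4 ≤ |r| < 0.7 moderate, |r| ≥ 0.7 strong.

r = -0.274 < 0 so the relationship is negative.
|r| = 0.274, which falls in the weak range.

weak negative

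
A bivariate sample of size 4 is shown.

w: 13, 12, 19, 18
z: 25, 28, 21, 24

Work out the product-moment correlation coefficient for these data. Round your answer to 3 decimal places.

-0.888

n = 4, Σw = 62, Σz = 98, Σw² = 998, Σz² = 2426, Σwz = 1492
nΣwz − ΣwΣz = 5968 − 6076 = -108
nΣw² − (Σw)² = 3992 − 3844 = 148; nΣz² − (Σz)² = 9704 − 9604 = 100
r = -108 / √(148 × 100) = -108 / 121.6553 ≈ -0.888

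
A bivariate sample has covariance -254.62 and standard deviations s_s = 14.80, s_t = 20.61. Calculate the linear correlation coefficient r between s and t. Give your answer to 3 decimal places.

r = Cov(s,t) / (s_s · s_t) = -254.62 / (14.80 × 20.61)
  = -254.62 / 305.0280 ≈ -0.835

-0.835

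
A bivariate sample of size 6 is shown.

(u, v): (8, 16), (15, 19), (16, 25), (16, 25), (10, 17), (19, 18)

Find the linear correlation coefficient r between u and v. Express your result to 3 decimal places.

n = 6, Σu = 84, Σv = 120, Σu² = 1262, Σv² = 2480, Σuv = 1725
nΣuv − ΣuΣv = 10350 − 10080 = 270
nΣu² − (Σu)² = 7572 − 7056 = 516; nΣv² − (Σv)² = 14880 − 14400 = 480
r = 270 / √(516 × 480) = 270 / 497.6746 ≈ 0.543

0.543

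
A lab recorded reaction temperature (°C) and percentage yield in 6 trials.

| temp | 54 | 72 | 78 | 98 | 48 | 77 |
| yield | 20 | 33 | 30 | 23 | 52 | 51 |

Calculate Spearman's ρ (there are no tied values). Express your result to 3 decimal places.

-0.371

Rank temp: 2, 3, 5, 6, 1, 4
Rank yield: 1, 4, 3, 2, 6, 5
d = rank(temp) − rank(yield): 1, -1, 2, 4, -5, -1; Σd² = 48
ρ = 1 − 6Σd² / [n(n²−1)] = 1 − 6×48 / (6×35) = 1 − 288/210 ≈ -0.371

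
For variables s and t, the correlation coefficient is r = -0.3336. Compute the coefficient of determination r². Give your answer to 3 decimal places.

0.111

r² = (-0.3336)² = 0.111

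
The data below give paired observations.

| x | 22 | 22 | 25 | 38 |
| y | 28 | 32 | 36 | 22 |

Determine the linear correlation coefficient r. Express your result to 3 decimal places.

n = 4, Σx = 107, Σy = 118, Σx² = 3037, Σy² = 3588, Σxy = 3056
nΣxy − ΣxΣy = 12224 − 12626 = -402
nΣx² − (Σx)² = 12148 − 11449 = 699; nΣy² − (Σy)² = 14352 − 13924 = 428
r = -402 / √(699 × 428) = -402 / 546.9662 ≈ -0.735

-0.735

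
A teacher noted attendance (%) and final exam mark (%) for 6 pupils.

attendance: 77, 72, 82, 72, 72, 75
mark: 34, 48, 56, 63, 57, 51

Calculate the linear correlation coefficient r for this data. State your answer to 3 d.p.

-0.220

n = 6, Σx = 450, Σy = 309, Σx² = 33830, Σy² = 16415, Σxy = 23131
nΣxy − ΣxΣy = 138786 − 139050 = -264
nΣx² − (Σx)² = 202980 − 202500 = 480; nΣy² − (Σy)² = 98490 − 95481 = 3009
r = -264 / √(480 × 3009) = -264 / 1201.7987 ≈ -0.220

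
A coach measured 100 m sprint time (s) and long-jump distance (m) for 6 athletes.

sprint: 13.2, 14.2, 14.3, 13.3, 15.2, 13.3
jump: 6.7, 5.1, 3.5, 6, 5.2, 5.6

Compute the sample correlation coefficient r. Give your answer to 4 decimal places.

-0.5831

n = 6, Σx = 83.5, Σy = 32.1, Σx² = 1165.19, Σy² = 177.55, Σxy = 444.23
nΣxy − ΣxΣy = 2665.38 − 2680.35 = -14.97
nΣx² − (Σx)² = 6991.14 − 6972.25 = 18.89; nΣy² − (Σy)² = 1065.3 − 1030.41 = 34.89
r = -14.97 / √(18.89 × 34.89) = -14.97 / 25.6724 ≈ -0.5831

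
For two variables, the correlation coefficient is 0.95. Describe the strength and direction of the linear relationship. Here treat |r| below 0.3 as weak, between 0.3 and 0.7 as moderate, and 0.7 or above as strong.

strong positive

r = 0.95 > 0 so the relationship is positive.
|r| = 0.95, which falls in the strong range.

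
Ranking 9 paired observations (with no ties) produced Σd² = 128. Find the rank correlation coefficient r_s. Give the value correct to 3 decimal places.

-0.067

ρ = 1 − 6Σd² / [n(n²−1)] = 1 − 6×128 / (9×80)
  = 1 − 768/720 = 1 − 1.0667 ≈ -0.067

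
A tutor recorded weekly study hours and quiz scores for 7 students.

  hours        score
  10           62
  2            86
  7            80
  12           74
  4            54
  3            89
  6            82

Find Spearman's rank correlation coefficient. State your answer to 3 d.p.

-0.571

Rank hours: 6, 1, 5, 7, 3, 2, 4
Rank score: 2, 6, 4, 3, 1, 7, 5
d = rank(hours) − rank(score): 4, -5, 1, 4, 2, -5, -1; Σd² = 88
ρ = 1 − 6Σd² / [n(n²−1)] = 1 − 6×88 / (7×48) = 1 − 528/336 ≈ -0.571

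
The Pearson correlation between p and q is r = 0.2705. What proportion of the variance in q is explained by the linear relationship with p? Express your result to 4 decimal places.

r² = (0.2705)² = 0.0732

0.0732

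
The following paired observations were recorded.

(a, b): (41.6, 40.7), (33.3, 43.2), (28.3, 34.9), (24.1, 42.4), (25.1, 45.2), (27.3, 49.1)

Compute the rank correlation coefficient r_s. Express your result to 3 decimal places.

-0.371

Rank a: 6, 5, 4, 1, 2, 3
Rank b: 2, 4, 1, 3, 5, 6
d = rank(a) − rank(b): 4, 1, 3, -2, -3, -3; Σd² = 48
ρ = 1 − 6Σd² / [n(n²−1)] = 1 − 6×48 / (6×35) = 1 − 288/210 ≈ -0.371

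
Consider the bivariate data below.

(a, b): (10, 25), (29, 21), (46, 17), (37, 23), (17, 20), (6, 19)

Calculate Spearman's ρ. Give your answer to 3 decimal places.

Rank a: 2, 4, 6, 5, 3, 1
Rank b: 6, 4, 1, 5, 3, 2
d = rank(a) − rank(b): -4, 0, 5, 0, 0, -1; Σd² = 42
ρ = 1 − 6Σd² / [n(n²−1)] = 1 − 6×42 / (6×35) = 1 − 252/210 ≈ -0.200

-0.200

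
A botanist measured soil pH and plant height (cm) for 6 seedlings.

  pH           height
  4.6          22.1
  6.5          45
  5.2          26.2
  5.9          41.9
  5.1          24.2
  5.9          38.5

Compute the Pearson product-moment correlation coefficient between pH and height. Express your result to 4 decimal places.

n = 6, Σx = 33.2, Σy = 197.9, Σx² = 186.08, Σy² = 7023.35, Σxy = 1128.18
nΣxy − ΣxΣy = 6769.08 − 6570.28 = 198.8
nΣx² − (Σx)² = 1116.48 − 1102.24 = 14.24; nΣy² − (Σy)² = 42140.1 − 39164.41 = 2975.69
r = 198.8 / √(14.24 × 2975.69) = 198.8 / 205.8490 ≈ 0.9658

0.9658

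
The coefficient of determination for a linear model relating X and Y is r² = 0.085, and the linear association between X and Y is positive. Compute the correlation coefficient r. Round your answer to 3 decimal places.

|r| = √0.085 = 0.292
The association is positive, so r = 0.292.

0.292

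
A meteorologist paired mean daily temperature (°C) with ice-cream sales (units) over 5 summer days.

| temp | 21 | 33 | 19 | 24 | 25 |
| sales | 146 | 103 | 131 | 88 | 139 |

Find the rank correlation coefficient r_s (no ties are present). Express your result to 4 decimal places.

Rank temp: 2, 5, 1, 3, 4
Rank sales: 5, 2, 3, 1, 4
d = rank(temp) − rank(sales): -3, 3, -2, 2, 0; Σd² = 26
ρ = 1 − 6Σd² / [n(n²−1)] = 1 − 6×26 / (5×24) = 1 − 156/120 ≈ -0.3000

-0.3000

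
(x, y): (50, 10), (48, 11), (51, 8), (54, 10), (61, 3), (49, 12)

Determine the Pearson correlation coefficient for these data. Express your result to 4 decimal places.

-0.9059

n = 6, Σx = 313, Σy = 54, Σx² = 16443, Σy² = 538, Σxy = 2747
nΣxy − ΣxΣy = 16482 − 16902 = -420
nΣx² − (Σx)² = 98658 − 97969 = 689; nΣy² − (Σy)² = 3228 − 2916 = 312
r = -420 / √(689 × 312) = -420 / 463.6464 ≈ -0.9059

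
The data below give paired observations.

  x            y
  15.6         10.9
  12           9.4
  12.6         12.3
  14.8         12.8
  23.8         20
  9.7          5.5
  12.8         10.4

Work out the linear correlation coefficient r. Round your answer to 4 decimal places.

0.9436

n = 7, Σx = 101.3, Σy = 81.3, Σx² = 1589.53, Σy² = 1060.71, Σxy = 1289.73
nΣxy − ΣxΣy = 9028.11 − 8235.69 = 792.42
nΣx² − (Σx)² = 11126.71 − 10261.69 = 865.02; nΣy² − (Σy)² = 7424.97 − 6609.69 = 815.28
r = 792.42 / √(865.02 × 815.28) = 792.42 / 839.7818 ≈ 0.9436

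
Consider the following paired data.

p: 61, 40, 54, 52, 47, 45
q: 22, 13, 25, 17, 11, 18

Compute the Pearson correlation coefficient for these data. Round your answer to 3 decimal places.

n = 6, Σp = 299, Σq = 106, Σp² = 15175, Σq² = 2012, Σpq = 5423
nΣpq − ΣpΣq = 32538 − 31694 = 844
nΣp² − (Σp)² = 91050 − 89401 = 1649; nΣq² − (Σq)² = 12072 − 11236 = 836
r = 844 / √(1649 × 836) = 844 / 1174.1227 ≈ 0.719

0.719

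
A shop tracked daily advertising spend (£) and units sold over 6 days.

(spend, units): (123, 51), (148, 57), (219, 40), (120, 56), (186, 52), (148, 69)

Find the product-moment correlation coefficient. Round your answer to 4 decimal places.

-0.5842

n = 6, Σx = 944, Σy = 325, Σx² = 155894, Σy² = 18051, Σxy = 50073
nΣxy − ΣxΣy = 300438 − 306800 = -6362
nΣx² − (Σx)² = 935364 − 891136 = 44228; nΣy² − (Σy)² = 108306 − 105625 = 2681
r = -6362 / √(44228 × 2681) = -6362 / 10889.2272 ≈ -0.5842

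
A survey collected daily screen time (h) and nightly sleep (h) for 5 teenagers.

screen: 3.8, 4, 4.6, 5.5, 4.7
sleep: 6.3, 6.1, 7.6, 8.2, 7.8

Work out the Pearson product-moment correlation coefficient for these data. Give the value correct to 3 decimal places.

n = 5, Σx = 22.6, Σy = 36, Σx² = 103.94, Σy² = 262.74, Σxy = 165.06
nΣxy − ΣxΣy = 825.3 − 813.6 = 11.7
nΣx² − (Σx)² = 519.7 − 510.76 = 8.94; nΣy² − (Σy)² = 1313.7 − 1296 = 17.7
r = 11.7 / √(8.94 × 17.7) = 11.7 / 12.5793 ≈ 0.930

0.930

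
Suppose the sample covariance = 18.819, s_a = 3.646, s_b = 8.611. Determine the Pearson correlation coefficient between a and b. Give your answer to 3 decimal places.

r = Cov(a,b) / (s_a · s_b) = 18.819 / (3.646 × 8.611)
  = 18.819 / 31.3957 ≈ 0.599

0.599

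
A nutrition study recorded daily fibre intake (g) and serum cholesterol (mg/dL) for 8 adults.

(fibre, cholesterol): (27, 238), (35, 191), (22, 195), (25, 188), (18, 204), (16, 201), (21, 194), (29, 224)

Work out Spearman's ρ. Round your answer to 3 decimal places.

-0.048

Rank fibre: 6, 8, 4, 5, 2, 1, 3, 7
Rank cholesterol: 8, 2, 4, 1, 6, 5, 3, 7
d = rank(fibre) − rank(cholesterol): -2, 6, 0, 4, -4, -4, 0, 0; Σd² = 88
ρ = 1 − 6Σd² / [n(n²−1)] = 1 − 6×88 / (8×63) = 1 − 528/504 ≈ -0.048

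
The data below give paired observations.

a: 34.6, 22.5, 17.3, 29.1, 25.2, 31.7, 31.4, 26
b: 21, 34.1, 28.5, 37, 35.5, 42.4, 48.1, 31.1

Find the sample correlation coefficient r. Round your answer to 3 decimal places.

0.186

n = 8, Σa = 217.8, Σb = 277.7, Σa² = 6151.4, Σb² = 10123.89, Σab = 7621.22
nΣab − ΣaΣb = 60969.76 − 60483.06 = 486.7
nΣa² − (Σa)² = 49211.2 − 47436.84 = 1774.36; nΣb² − (Σb)² = 80991.12 − 77117.29 = 3873.83
r = 486.7 / √(1774.36 × 3873.83) = 486.7 / 2621.7492 ≈ 0.186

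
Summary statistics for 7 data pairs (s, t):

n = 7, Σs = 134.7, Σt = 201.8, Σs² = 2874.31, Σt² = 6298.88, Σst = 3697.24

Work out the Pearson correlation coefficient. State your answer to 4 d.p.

-0.5045

r = (nΣst − ΣsΣt) / √[(nΣs² − (Σs)²)(nΣt² − (Σt)²)]
Numerator: 7×3697.24 − 134.7×201.8 = -1301.78
Denominator: √[(20120.17 − 18144.09)(44092.16 − 40723.24)] = √[1976.08 × 3368.92] = 2580.1658
r = -1301.78 / 2580.1658 ≈ -0.5045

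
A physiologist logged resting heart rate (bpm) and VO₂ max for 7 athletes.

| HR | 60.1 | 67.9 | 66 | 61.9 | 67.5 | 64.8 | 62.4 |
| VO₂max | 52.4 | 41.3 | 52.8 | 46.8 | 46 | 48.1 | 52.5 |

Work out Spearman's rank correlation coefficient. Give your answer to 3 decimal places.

Rank HR: 1, 7, 5, 2, 6, 4, 3
Rank VO₂max: 5, 1, 7, 3, 2, 4, 6
d = rank(HR) − rank(VO₂max): -4, 6, -2, -1, 4, 0, -3; Σd² = 82
ρ = 1 − 6Σd² / [n(n²−1)] = 1 − 6×82 / (7×48) = 1 − 492/336 ≈ -0.464

-0.464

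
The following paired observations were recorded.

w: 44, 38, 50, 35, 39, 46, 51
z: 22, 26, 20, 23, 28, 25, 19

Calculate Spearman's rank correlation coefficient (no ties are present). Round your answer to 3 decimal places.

-0.679

Rank w: 4, 2, 6, 1, 3, 5, 7
Rank z: 3, 6, 2, 4, 7, 5, 1
d = rank(w) − rank(z): 1, -4, 4, -3, -4, 0, 6; Σd² = 94
ρ = 1 − 6Σd² / [n(n²−1)] = 1 − 6×94 / (7×48) = 1 − 564/336 ≈ -0.679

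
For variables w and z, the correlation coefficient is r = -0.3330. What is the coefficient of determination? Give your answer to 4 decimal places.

r² = (-0.3330)² = 0.1109

0.1109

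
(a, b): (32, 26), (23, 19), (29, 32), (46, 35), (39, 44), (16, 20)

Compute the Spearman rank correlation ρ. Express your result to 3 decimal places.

Rank a: 4, 2, 3, 6, 5, 1
Rank b: 3, 1, 4, 5, 6, 2
d = rank(a) − rank(b): 1, 1, -1, 1, -1, -1; Σd² = 6
ρ = 1 − 6Σd² / [n(n²−1)] = 1 − 6×6 / (6×35) = 1 − 36/210 ≈ 0.829

0.829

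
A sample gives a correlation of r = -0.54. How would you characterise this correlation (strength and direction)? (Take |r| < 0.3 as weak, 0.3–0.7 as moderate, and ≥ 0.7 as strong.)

r = -0.54 < 0 so the relationship is negative.
|r| = 0.54, which falls in the moderate range.

moderate negative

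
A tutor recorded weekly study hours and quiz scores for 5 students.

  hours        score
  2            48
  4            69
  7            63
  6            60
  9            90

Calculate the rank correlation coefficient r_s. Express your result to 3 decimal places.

0.700

Rank hours: 1, 2, 4, 3, 5
Rank score: 1, 4, 3, 2, 5
d = rank(hours) − rank(score): 0, -2, 1, 1, 0; Σd² = 6
ρ = 1 − 6Σd² / [n(n²−1)] = 1 − 6×6 / (5×24) = 1 − 36/120 ≈ 0.700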